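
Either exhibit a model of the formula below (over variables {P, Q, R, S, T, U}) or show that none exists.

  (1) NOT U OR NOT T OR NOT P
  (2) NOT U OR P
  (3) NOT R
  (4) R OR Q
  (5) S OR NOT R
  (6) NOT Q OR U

From the singleton clause (NOT R), R = false.
From the singleton clause (Q), Q = true.
From the singleton clause (U), U = true.
From the singleton clause (P), P = true.
From the singleton clause (NOT T), T = false.
Every clause is now satisfied; S is unconstrained.

P=true, Q=true, R=false, S=true, T=false, U=true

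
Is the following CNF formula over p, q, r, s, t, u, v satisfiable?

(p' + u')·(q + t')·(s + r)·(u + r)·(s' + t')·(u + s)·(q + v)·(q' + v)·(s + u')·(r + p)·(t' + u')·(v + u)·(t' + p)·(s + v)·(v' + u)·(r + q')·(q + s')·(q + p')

Yes, satisfiable

Case p = 0:
(r) alone gives r = 1.
(t') alone gives t = 0.
Case u = 1:
(s) alone gives s = 1.
(q) alone gives q = 1.
(v) alone gives v = 1.
Every clause now holds.
A satisfying assignment: p ↦ 0, q ↦ 1, r ↦ 1, s ↦ 1, t ↦ 0, u ↦ 1, v ↦ 1.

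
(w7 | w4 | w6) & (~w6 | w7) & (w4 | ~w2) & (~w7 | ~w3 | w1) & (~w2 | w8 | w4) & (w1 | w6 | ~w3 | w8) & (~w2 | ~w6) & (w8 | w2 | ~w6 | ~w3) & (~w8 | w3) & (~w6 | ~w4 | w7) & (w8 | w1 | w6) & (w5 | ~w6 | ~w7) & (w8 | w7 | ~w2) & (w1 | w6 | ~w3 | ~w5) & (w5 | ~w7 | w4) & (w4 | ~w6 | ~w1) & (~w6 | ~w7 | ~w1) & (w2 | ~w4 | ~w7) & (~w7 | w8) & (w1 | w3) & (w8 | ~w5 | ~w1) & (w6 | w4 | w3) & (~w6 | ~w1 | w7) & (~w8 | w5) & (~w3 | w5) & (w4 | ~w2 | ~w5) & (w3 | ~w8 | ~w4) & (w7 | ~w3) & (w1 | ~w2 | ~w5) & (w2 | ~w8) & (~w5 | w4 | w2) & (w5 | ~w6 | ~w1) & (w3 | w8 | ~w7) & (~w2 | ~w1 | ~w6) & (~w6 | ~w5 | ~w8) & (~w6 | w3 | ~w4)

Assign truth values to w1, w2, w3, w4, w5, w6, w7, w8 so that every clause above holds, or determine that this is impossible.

w1 ↦ 1,  w2 ↦ 1,  w3 ↦ 1,  w4 ↦ 1,  w5 ↦ 1,  w6 ↦ 0,  w7 ↦ 1,  w8 ↦ 1

Case w6 = 0:
Case w7 = 1:
The clause (w8) is unit, so w8 = 1.
The clause (w3) is unit, so w3 = 1.
The clause (w1) is unit, so w1 = 1.
The clause (w5) is unit, so w5 = 1.
The clause (w2) is unit, so w2 = 1.
The clause (w4) is unit, so w4 = 1.
Every clause now holds.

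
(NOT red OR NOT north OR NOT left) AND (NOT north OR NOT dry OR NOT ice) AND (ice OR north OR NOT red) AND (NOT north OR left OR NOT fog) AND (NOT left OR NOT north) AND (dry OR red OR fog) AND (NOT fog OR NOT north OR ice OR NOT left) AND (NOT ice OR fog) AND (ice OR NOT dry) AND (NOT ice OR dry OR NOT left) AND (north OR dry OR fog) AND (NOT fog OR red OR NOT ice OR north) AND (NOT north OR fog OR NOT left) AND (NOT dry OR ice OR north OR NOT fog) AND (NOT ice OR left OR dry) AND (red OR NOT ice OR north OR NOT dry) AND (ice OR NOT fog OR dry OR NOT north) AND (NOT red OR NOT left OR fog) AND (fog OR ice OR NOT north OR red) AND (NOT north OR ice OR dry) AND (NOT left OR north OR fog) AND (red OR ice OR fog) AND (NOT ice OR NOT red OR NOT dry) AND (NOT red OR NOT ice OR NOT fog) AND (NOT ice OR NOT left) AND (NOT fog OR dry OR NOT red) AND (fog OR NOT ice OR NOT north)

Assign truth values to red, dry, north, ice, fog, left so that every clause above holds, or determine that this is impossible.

red=false; dry=false; north=false; ice=false; fog=true; left=false

Try left = false.
Try north = false.
Try ice = false.
Unit clause (NOT red) forces red = false.
Unit clause (NOT dry) forces dry = false.
Unit clause (fog) forces fog = true.
This assignment satisfies each clause.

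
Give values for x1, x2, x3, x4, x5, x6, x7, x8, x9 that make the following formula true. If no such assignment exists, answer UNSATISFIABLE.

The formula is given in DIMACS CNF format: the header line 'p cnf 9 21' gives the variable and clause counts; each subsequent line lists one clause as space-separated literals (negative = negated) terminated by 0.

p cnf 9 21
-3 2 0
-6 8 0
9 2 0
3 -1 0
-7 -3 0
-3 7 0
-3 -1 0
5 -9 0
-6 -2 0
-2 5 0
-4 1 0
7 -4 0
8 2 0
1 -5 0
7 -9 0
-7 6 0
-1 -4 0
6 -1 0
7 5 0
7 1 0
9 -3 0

Case x3 = False:
From the singleton clause (¬x1), x1 = False.
From the singleton clause (¬x4), x4 = False.
From the singleton clause (¬x5), x5 = False.
From the singleton clause (¬x9), x9 = False.
From the singleton clause (x2), x2 = True.
But (¬x2) is also a unit clause — contradiction.
That branch fails; take x3 = True instead.
From the singleton clause (x2), x2 = True.
From the singleton clause (¬x7), x7 = False.
But (x7) is also a unit clause — contradiction.
Either choice for x3 ends in contradiction.

UNSATISFIABLE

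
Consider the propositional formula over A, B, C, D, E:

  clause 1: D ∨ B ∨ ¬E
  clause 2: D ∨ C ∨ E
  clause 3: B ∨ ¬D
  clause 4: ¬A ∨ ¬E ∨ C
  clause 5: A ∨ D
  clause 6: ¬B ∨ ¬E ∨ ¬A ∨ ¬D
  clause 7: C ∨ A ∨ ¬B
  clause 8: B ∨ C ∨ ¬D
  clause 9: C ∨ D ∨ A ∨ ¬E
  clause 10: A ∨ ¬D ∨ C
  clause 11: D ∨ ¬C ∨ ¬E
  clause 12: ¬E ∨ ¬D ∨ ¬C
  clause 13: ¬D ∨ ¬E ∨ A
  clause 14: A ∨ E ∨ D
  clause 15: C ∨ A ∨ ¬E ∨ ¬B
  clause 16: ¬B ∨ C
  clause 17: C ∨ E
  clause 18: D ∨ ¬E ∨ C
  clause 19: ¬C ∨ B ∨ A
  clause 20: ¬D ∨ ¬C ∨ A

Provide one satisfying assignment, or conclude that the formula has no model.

Try B = True.
From the singleton clause (C), C = True.
Try A = True.
Try E = False.
Every clause is now satisfied; D is unconstrained.

A ↦ True; B ↦ True; C ↦ True; D ↦ True; E ↦ False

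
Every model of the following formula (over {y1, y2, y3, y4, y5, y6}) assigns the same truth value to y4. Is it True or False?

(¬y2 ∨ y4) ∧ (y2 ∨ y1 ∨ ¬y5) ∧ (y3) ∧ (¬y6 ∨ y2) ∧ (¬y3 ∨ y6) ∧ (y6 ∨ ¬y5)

True

Suppose y4 = False.
The clause (¬y2) is unit, so y2 = False.
The clause (y3) is unit, so y3 = True.
The clause (¬y6) is unit, so y6 = False.
But (y6) is also a unit clause — contradiction.
So every satisfying assignment has y4 = True.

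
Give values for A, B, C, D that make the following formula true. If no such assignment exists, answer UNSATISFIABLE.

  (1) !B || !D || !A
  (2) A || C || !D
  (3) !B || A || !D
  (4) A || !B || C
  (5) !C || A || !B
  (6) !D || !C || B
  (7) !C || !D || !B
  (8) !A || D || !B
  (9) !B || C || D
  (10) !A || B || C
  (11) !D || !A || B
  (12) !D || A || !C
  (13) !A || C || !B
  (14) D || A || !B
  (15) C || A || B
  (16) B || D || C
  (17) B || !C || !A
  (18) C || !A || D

A=false, B=false, C=true, D=false

Try B = false.
Try D = false.
(C) alone gives C = true.
(!A) alone gives A = false.
Every clause now holds.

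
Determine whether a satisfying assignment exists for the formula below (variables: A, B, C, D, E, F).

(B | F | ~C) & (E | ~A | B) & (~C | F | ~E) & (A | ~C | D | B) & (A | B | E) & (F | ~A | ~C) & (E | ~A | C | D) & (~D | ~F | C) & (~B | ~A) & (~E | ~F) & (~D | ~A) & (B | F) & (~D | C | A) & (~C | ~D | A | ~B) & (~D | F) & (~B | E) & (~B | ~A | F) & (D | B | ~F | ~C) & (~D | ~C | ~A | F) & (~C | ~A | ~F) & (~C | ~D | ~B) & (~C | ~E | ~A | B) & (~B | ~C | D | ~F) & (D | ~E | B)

Yes

Try B = 1.
Unit clause (~A) forces A = 0.
Unit clause (E) forces E = 1.
Unit clause (~F) forces F = 0.
Unit clause (~C) forces C = 0.
Unit clause (~D) forces D = 0.
All clauses are satisfied.
A satisfying assignment: A: 0; B: 1; C: 0; D: 0; E: 1; F: 0.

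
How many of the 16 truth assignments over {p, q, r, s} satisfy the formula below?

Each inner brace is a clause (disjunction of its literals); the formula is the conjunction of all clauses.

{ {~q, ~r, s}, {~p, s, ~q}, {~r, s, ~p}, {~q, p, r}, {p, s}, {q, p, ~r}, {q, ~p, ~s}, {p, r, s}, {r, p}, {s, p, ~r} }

There are 2^4 = 16 truth assignments over (p, q, r, s).
Check each against the 10 clauses (columns in the order p, q, r, s):
  F F F F  ✗ fails (p | s)
  F F F T  ✗ fails (r | p)
  F F T F  ✗ fails (p | s)
  F F T T  ✗ fails (q | p | ~r)
  F T F F  ✗ fails (~q | p | r)
  F T F T  ✗ fails (~q | p | r)
  F T T F  ✗ fails (~q | ~r | s)
  F T T T  ✓ satisfies all
  T F F F  ✓ satisfies all
  T F F T  ✗ fails (q | ~p | ~s)
  T F T F  ✗ fails (~r | s | ~p)
  T F T T  ✗ fails (q | ~p | ~s)
  T T F F  ✗ fails (~p | s | ~q)
  T T F T  ✓ satisfies all
  T T T F  ✗ fails (~q | ~r | s)
  T T T T  ✓ satisfies all
4 of the 16 rows are models.

4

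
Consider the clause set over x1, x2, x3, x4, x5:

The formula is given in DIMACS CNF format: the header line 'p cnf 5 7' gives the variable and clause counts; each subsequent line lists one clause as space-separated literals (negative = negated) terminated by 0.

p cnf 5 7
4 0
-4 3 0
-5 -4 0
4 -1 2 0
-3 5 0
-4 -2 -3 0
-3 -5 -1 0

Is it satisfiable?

(x4) alone gives x4 = True.
(x3) alone gives x3 = True.
(¬x5) alone gives x5 = False.
That conflicts with the unit clause (x5).
No assignment satisfies every clause.

No, unsatisfiable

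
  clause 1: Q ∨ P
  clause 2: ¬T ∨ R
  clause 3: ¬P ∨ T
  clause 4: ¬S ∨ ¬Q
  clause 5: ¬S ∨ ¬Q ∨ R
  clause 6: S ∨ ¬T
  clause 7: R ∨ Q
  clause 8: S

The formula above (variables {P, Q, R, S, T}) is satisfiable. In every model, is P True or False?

True

Suppose P = False.
From the singleton clause (Q), Q = True.
From the singleton clause (¬S), S = False.
That conflicts with the unit clause (S).
So every satisfying assignment has P = True.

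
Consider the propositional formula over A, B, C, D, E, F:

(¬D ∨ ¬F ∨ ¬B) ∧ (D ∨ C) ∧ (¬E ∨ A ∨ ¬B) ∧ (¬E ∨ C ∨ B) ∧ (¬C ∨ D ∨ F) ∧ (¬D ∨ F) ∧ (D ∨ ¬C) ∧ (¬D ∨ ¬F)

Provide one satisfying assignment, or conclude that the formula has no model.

UNSATISFIABLE

Case D = True:
The clause (F) is unit, so F = True.
But (¬F) is also a unit clause — contradiction.
Backtrack on D: now try D = False.
The clause (C) is unit, so C = True.
But (¬C) is also a unit clause — contradiction.
Both values of D lead to a conflict.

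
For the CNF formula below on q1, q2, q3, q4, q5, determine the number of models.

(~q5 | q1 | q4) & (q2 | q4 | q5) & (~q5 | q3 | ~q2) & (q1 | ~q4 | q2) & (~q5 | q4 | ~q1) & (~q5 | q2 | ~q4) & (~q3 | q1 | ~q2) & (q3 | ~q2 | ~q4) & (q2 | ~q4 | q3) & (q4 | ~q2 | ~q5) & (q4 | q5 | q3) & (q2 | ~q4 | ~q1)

There are 2^5 = 32 truth assignments over (q1, q2, q3, q4, q5).
Split on q3. With q3 = 1, the clauses containing q3 are satisfied and ~q3 drops from the rest; 3 of the 2^4 = 16 assignments to the other variables satisfy what remains.
With q3 = 0, by the same count on the reduced clause set, 0 assignments work.
(One model: q1=T, q2=T, q3=T, q4=F, q5=F.)
Total: 3 + 0 = 3.

3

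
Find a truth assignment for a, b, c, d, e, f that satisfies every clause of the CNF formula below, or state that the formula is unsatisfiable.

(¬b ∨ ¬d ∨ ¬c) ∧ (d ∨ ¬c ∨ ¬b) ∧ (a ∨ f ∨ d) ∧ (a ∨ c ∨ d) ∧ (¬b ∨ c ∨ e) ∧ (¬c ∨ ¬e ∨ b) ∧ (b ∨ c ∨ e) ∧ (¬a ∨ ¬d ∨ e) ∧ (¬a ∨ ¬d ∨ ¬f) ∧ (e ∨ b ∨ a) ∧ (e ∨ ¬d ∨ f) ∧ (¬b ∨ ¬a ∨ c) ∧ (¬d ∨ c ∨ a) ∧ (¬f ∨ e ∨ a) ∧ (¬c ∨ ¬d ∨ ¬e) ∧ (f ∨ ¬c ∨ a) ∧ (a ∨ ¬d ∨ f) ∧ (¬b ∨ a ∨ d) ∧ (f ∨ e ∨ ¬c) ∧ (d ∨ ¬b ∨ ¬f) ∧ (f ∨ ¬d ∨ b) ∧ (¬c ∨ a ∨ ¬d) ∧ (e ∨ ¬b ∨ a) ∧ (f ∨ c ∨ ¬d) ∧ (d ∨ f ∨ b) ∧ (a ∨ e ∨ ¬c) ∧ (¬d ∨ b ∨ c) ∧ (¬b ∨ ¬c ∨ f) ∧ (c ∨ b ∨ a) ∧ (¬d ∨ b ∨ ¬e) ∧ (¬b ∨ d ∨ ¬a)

Try b = False.
Try c = True.
(¬e) alone gives e = False.
(a) alone gives a = True.
(¬d) alone gives d = False.
(f) alone gives f = True.
This assignment satisfies each clause.

a ↦ True; b ↦ False; c ↦ True; d ↦ False; e ↦ False; f ↦ True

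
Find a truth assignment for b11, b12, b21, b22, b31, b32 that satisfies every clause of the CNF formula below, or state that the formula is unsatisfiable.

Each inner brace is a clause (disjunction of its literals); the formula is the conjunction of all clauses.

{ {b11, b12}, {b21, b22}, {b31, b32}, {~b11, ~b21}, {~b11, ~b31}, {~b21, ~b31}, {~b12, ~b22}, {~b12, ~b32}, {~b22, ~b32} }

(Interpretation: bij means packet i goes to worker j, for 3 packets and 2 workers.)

Branch on b11: set b11 = 1.
From the singleton clause (~b21), b21 = 0.
From the singleton clause (b22), b22 = 1.
From the singleton clause (~b31), b31 = 0.
From the singleton clause (b32), b32 = 1.
But (~b32) is also a unit clause — contradiction.
Backtrack on b11: now try b11 = 0.
From the singleton clause (b12), b12 = 1.
From the singleton clause (~b22), b22 = 0.
From the singleton clause (b21), b21 = 1.
From the singleton clause (~b31), b31 = 0.
From the singleton clause (b32), b32 = 1.
But (~b32) is also a unit clause — contradiction.
Neither b11 = 1 nor b11 = 0 works.

UNSATISFIABLE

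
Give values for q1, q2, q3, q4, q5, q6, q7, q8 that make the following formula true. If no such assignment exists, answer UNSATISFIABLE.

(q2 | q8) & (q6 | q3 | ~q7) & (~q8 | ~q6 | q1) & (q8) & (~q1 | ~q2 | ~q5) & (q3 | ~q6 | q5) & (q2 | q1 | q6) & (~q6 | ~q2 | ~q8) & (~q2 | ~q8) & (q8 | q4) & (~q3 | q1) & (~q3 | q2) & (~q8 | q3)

UNSATISFIABLE

Unit clause (q8) forces q8 = 1.
Unit clause (~q2) forces q2 = 0.
Unit clause (~q3) forces q3 = 0.
But (q3) is also a unit clause — contradiction.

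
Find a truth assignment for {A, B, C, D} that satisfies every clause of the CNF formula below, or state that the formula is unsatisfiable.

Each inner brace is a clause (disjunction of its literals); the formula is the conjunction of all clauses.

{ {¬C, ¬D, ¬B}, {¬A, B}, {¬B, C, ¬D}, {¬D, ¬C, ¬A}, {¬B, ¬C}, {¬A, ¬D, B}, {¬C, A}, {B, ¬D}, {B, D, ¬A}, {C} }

(C) alone gives C = True.
(¬B) alone gives B = False.
(¬A) alone gives A = False.
That conflicts with the unit clause (A).

UNSATISFIABLE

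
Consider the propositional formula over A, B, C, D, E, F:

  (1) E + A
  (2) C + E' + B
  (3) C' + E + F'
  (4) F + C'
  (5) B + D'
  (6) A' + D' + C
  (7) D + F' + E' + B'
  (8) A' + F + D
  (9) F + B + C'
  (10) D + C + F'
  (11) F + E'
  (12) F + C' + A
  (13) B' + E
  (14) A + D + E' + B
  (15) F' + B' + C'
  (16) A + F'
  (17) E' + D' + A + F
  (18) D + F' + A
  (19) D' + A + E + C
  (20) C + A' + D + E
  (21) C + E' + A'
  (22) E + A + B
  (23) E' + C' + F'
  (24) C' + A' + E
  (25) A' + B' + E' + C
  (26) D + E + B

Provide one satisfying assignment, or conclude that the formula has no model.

UNSATISFIABLE

Branch on E: set E = 1.
From the singleton clause (F), F = 1.
From the singleton clause (A), A = 1.
From the singleton clause (C), C = 1.
That conflicts with the unit clause (C').
Backtrack on E: now try E = 0.
From the singleton clause (A), A = 1.
From the singleton clause (B'), B = 0.
From the singleton clause (D'), D = 0.
That conflicts with the unit clause (D).
Either choice for E ends in contradiction.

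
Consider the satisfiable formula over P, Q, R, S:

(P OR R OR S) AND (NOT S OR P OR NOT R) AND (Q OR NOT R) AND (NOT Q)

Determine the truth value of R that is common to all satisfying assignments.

Suppose R = true.
Unit clause (Q) forces Q = true.
Now (NOT Q) is unsatisfied and unit — conflict.
So every satisfying assignment has R = False.

False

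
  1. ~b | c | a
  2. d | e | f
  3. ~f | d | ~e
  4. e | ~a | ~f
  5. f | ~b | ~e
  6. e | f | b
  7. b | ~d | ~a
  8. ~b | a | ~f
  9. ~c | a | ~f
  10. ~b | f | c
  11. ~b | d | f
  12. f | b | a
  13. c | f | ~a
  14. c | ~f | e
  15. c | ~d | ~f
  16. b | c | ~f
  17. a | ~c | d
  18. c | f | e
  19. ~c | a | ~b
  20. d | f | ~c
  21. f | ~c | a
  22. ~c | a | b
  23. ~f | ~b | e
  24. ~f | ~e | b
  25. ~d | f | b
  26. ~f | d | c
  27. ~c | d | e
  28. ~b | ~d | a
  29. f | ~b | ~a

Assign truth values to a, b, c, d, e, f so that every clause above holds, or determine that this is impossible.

Branch on b: set b = 1.
Branch on c: set c = 1.
The clause (a) is unit, so a = 1.
The clause (f) is unit, so f = 1.
The clause (e) is unit, so e = 1.
The clause (d) is unit, so d = 1.
Every clause now holds.

a ↦ 1,  b ↦ 1,  c ↦ 1,  d ↦ 1,  e ↦ 1,  f ↦ 1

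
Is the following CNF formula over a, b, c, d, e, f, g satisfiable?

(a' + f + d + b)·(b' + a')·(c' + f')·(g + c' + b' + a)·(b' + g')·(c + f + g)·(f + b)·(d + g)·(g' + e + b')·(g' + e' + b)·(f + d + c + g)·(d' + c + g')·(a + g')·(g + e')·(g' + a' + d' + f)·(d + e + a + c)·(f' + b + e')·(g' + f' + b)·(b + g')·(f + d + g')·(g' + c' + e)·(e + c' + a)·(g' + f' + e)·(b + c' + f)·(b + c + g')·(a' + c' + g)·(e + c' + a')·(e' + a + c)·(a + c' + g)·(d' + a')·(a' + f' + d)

Try b = 1.
The clause (a') is unit, so a = 0.
The clause (g') is unit, so g = 0.
The clause (c') is unit, so c = 0.
The clause (f) is unit, so f = 1.
The clause (d) is unit, so d = 1.
The clause (e') is unit, so e = 0.
Every clause now holds.
A satisfying assignment: a ↦ 0,  b ↦ 1,  c ↦ 0,  d ↦ 1,  e ↦ 0,  f ↦ 1,  g ↦ 0.

Yes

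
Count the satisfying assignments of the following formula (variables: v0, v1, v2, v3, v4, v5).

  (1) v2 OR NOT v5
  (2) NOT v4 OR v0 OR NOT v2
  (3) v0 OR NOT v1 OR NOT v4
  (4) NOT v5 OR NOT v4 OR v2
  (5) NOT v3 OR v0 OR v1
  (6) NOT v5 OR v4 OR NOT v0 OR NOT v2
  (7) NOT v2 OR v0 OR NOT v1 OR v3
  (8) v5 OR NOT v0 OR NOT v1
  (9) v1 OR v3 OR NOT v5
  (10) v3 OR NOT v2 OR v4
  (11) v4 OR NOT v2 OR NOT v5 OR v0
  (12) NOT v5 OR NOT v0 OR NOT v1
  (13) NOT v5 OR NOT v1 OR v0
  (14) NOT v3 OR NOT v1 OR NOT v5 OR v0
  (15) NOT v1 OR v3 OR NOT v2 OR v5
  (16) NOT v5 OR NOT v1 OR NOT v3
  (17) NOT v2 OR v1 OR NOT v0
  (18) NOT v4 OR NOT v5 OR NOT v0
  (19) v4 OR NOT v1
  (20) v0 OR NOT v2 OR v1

There are 2^6 = 64 truth assignments over (v0, v1, v2, v3, v4, v5).
Split on v2. With v2 = true, the clauses containing v2 are satisfied and NOT v2 drops from the rest; 0 of the 2^5 = 32 assignments to the other variables satisfy what remains.
With v2 = false, by the same count on the reduced clause set, 6 assignments work.
(One model: v0=F, v1=F, v2=F, v3=F, v4=F, v5=F.)
Total: 0 + 6 = 6.

6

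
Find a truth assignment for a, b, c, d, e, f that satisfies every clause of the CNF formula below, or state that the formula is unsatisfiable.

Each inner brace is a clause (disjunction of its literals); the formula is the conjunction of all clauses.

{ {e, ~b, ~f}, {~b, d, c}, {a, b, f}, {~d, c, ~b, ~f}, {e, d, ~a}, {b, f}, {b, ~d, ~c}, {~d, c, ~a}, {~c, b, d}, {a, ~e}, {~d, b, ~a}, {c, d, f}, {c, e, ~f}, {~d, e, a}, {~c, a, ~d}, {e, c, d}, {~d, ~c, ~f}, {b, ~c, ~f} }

Branch on b: set b = 1.
Branch on e: set e = 0.
The clause (~f) is unit, so f = 0.
Branch on d: set d = 1.
The clause (a) is unit, so a = 1.
The clause (c) is unit, so c = 1.
This assignment satisfies each clause.

a: 1; b: 1; c: 1; d: 1; e: 0; f: 0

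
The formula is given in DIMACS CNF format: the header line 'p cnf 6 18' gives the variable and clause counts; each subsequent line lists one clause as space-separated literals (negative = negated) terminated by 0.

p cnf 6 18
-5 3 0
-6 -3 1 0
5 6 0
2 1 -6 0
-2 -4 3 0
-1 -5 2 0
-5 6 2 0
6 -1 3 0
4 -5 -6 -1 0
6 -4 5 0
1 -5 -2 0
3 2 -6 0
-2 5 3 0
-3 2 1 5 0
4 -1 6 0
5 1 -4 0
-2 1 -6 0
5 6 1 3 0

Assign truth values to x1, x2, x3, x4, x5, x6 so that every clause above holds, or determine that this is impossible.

x1: True; x2: True; x3: True; x4: False; x5: False; x6: True

Case x5 = False:
The clause (x6) is unit, so x6 = True.
Case x3 = True:
The clause (x1) is unit, so x1 = True.
Every clause is now satisfied; x2, x4 are unconstrained.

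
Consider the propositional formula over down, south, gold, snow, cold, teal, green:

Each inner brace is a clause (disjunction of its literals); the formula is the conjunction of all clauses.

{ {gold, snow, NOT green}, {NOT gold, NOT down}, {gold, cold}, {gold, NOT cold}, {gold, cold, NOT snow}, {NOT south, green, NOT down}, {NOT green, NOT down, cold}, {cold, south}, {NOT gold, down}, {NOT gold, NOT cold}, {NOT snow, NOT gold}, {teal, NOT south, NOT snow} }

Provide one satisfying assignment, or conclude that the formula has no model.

Suppose gold = false.
The clause (cold) is unit, so cold = true.
But (NOT cold) is also a unit clause — contradiction.
So gold must be the other value — set gold = true.
The clause (NOT down) is unit, so down = false.
But (down) is also a unit clause — contradiction.
Neither gold = true nor gold = false works.

UNSATISFIABLE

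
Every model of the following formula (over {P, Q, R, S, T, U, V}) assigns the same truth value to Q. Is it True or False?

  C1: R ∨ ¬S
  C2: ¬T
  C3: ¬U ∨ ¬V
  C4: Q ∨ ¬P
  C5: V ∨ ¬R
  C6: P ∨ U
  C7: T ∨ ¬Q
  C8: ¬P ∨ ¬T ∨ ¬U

Suppose Q = True.
The clause (¬T) is unit, so T = False.
But (T) is also a unit clause — contradiction.
So every satisfying assignment has Q = False.

False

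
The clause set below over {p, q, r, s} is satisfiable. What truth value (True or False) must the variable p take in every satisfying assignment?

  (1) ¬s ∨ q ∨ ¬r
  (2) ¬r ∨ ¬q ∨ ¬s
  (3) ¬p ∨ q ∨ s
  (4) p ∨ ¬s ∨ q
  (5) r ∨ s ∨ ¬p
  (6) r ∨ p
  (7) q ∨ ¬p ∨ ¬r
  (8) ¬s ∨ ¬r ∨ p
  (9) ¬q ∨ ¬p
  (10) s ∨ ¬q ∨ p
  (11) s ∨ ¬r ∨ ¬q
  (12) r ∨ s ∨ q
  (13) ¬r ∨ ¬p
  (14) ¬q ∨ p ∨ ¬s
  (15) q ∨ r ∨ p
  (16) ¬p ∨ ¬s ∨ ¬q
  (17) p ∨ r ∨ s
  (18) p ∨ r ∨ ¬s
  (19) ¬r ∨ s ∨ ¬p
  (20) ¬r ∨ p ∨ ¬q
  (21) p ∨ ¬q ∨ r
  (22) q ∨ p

True

Suppose p = False.
Unit clause (r) forces r = True.
Unit clause (¬s) forces s = False.
Unit clause (¬q) forces q = False.
Now (q) is unsatisfied and unit — conflict.
So every satisfying assignment has p = True.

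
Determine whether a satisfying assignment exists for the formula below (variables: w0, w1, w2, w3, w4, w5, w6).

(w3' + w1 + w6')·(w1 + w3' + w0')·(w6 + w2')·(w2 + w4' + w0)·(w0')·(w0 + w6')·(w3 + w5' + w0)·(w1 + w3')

(w0') alone gives w0 = 0.
(w6') alone gives w6 = 0.
(w2') alone gives w2 = 0.
(w4') alone gives w4 = 0.
Branch on w3: set w3 = 0.
(w5') alone gives w5 = 0.
All clauses hold; w1 can take either value.
A satisfying assignment: w0=0, w1=1, w2=0, w3=0, w4=0, w5=0, w6=0.

Yes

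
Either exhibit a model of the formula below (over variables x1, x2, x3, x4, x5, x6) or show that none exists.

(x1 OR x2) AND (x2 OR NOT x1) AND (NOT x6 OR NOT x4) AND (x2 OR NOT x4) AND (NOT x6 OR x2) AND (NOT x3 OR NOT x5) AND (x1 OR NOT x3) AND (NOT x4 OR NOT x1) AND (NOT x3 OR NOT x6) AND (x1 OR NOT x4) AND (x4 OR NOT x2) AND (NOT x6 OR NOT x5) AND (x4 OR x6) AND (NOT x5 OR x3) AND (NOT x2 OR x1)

Try x1 = true.
From the singleton clause (x2), x2 = true.
From the singleton clause (NOT x4), x4 = false.
Now (x4) is unsatisfied and unit — conflict.
That branch fails; take x1 = false instead.
From the singleton clause (x2), x2 = true.
Now (NOT x2) is unsatisfied and unit — conflict.
Neither x1 = true nor x1 = false works.

UNSATISFIABLE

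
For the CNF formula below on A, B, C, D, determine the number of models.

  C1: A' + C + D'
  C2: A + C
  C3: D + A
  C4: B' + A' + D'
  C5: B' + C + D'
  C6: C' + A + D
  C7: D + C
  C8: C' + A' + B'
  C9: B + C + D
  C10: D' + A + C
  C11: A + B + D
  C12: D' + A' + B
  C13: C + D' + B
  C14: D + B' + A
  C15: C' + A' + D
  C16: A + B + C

2

There are 2^4 = 16 truth assignments over (A, B, C, D).
Split on A. With A = 1, the clauses containing A are satisfied and A' drops from the rest; 0 of the 2^3 = 8 assignments to the other variables satisfy what remains.
With A = 0, by the same count on the reduced clause set, 2 assignments work.
Total: 0 + 2 = 2.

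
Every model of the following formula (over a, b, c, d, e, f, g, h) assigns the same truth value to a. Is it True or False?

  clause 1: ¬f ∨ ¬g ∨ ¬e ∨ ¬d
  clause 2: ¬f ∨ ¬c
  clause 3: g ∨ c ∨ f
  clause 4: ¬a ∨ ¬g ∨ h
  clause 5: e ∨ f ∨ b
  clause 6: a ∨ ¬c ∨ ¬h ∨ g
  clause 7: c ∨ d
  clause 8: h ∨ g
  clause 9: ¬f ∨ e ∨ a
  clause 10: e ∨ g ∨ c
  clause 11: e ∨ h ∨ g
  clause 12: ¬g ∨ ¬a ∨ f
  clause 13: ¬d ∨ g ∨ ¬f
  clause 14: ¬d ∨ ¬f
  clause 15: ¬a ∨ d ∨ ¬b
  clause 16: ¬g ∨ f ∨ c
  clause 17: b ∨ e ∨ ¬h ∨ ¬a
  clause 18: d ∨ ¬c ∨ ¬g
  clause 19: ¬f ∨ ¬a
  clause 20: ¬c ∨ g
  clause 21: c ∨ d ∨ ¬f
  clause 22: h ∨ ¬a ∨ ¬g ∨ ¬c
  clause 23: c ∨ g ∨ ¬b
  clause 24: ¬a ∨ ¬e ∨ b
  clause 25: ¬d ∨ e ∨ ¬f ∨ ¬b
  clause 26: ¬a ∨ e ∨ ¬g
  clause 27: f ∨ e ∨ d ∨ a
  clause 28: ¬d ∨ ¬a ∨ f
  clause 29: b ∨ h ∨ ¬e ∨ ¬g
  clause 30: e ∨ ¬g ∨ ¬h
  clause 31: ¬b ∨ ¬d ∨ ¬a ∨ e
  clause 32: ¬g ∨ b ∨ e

False

Suppose a = True.
The clause (¬f) is unit, so f = False.
The clause (¬g) is unit, so g = False.
The clause (c) is unit, so c = True.
Now (¬c) is unsatisfied and unit — conflict.
So every satisfying assignment has a = False.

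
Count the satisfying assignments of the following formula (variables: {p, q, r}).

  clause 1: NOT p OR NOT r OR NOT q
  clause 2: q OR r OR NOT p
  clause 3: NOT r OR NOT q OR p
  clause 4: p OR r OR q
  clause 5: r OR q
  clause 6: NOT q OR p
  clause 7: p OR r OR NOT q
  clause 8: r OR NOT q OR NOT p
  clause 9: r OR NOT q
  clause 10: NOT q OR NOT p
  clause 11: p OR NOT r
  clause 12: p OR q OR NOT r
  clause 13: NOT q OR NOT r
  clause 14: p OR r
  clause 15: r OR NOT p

There are 2^3 = 8 truth assignments over (p, q, r).
Check each against the 15 clauses (columns in the order p, q, r):
  F F F  ✗ fails (p OR r OR q)
  F F T  ✗ fails (p OR NOT r)
  F T F  ✗ fails (NOT q OR p)
  F T T  ✗ fails (NOT r OR NOT q OR p)
  T F F  ✗ fails (q OR r OR NOT p)
  T F T  ✓ satisfies all
  T T F  ✗ fails (r OR NOT q OR NOT p)
  T T T  ✗ fails (NOT p OR NOT r OR NOT q)
1 of the 8 rows is a model.

1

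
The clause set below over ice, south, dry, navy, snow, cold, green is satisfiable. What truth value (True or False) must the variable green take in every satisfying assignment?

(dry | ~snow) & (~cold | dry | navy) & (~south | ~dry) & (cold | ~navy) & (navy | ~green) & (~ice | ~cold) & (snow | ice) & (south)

Suppose green = 1.
From the singleton clause (navy), navy = 1.
From the singleton clause (cold), cold = 1.
From the singleton clause (~ice), ice = 0.
From the singleton clause (snow), snow = 1.
From the singleton clause (dry), dry = 1.
From the singleton clause (~south), south = 0.
Now (south) is unsatisfied and unit — conflict.
So every satisfying assignment has green = False.

False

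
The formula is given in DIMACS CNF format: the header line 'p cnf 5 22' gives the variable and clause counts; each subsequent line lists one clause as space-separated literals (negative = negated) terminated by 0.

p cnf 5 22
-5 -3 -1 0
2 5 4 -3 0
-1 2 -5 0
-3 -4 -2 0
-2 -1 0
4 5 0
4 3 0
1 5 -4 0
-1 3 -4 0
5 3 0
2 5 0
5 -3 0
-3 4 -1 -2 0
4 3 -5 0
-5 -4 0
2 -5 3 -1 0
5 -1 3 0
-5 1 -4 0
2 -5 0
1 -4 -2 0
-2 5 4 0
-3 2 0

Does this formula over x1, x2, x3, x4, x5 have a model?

Suppose x2 = True.
(¬x1) alone gives x1 = False.
(¬x4) alone gives x4 = False.
(x5) alone gives x5 = True.
(x3) alone gives x3 = True.
This assignment satisfies each clause.
A satisfying assignment: x1=False, x2=True, x3=True, x4=False, x5=True.

Satisfiable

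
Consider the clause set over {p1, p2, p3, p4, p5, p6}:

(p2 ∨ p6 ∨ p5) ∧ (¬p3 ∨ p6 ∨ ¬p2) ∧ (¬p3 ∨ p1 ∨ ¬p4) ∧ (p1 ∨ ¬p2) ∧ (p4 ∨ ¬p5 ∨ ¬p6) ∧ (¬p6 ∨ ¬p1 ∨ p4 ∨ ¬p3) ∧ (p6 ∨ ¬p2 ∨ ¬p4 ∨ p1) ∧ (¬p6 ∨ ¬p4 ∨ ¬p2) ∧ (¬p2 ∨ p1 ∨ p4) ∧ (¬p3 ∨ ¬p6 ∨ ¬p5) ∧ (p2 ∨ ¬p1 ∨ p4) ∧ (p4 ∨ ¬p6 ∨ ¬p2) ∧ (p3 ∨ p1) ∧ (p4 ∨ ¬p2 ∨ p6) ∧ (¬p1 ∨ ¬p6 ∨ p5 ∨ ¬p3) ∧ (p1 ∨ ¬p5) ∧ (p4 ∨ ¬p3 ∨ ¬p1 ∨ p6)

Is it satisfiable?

Yes

Branch on p1: set p1 = True.
Branch on p2: set p2 = False.
From the singleton clause (p4), p4 = True.
Branch on p6: set p6 = False.
From the singleton clause (p5), p5 = True.
No clause remains; p3 is free.
A satisfying assignment: p1: True,  p2: False,  p3: True,  p4: True,  p5: True,  p6: False.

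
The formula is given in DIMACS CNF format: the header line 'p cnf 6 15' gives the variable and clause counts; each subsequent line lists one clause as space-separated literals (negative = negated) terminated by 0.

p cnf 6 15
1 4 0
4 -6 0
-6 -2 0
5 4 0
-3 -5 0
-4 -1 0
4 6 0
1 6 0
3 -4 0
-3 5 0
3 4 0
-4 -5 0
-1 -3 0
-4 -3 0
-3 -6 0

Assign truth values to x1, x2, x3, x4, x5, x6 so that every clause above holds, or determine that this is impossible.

Try x1 = True.
The clause (¬x4) is unit, so x4 = False.
The clause (¬x6) is unit, so x6 = False.
That conflicts with the unit clause (x6).
That branch fails; take x1 = False instead.
The clause (x4) is unit, so x4 = True.
The clause (x6) is unit, so x6 = True.
The clause (¬x2) is unit, so x2 = False.
The clause (x3) is unit, so x3 = True.
That conflicts with the unit clause (¬x3).
Neither x1 = True nor x1 = False works.

UNSATISFIABLE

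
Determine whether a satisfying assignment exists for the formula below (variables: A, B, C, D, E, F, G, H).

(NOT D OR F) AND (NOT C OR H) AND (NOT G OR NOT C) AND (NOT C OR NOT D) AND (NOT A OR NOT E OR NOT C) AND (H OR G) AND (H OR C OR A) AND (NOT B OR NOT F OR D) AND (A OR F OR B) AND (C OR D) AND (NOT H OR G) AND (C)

No

The clause (C) is unit, so C = true.
The clause (H) is unit, so H = true.
The clause (NOT G) is unit, so G = false.
Now (G) is unsatisfied and unit — conflict.
No assignment satisfies every clause.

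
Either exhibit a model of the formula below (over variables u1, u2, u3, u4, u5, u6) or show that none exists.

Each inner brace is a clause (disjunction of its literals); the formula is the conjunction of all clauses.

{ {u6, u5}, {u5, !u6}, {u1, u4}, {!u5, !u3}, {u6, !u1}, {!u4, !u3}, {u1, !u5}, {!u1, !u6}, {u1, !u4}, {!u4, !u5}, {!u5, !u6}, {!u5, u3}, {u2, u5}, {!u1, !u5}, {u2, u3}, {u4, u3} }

Case u6 = true:
From the singleton clause (u5), u5 = true.
But (!u5) is also a unit clause — contradiction.
That branch fails; take u6 = false instead.
From the singleton clause (u5), u5 = true.
From the singleton clause (!u3), u3 = false.
But (u3) is also a unit clause — contradiction.
Either choice for u6 ends in contradiction.

UNSATISFIABLE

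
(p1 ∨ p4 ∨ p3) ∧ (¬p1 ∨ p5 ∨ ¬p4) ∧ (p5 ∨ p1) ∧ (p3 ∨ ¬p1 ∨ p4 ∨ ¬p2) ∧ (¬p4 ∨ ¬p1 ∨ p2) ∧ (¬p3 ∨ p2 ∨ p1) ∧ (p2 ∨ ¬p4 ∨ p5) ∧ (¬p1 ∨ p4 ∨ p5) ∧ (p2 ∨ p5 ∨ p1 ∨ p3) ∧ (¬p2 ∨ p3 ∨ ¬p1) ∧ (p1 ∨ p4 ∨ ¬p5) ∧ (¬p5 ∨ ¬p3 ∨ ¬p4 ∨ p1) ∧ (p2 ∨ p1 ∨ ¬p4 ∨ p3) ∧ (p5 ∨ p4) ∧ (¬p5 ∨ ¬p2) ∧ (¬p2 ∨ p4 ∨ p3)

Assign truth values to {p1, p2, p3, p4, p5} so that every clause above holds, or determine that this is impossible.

Case p5 = True:
Unit clause (¬p2) forces p2 = False.
Case p4 = False:
Unit clause (p1) forces p1 = True.
Every clause is now satisfied; p3 is unconstrained.

p1=True, p2=False, p3=True, p4=False, p5=True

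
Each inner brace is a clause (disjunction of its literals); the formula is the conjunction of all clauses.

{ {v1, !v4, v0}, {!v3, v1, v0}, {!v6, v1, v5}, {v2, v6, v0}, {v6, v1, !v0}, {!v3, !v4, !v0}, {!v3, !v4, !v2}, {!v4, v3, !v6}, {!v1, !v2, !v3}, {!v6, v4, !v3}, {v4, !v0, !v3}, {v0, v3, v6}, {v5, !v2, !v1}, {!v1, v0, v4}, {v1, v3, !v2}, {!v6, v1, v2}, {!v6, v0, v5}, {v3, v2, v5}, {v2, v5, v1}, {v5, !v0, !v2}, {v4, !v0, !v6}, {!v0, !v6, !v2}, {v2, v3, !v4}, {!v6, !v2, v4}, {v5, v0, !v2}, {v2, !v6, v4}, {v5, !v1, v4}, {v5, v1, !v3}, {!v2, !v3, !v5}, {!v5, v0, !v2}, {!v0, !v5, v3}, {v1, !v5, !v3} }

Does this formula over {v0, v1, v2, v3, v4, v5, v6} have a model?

Satisfiable

Try v1 = true.
Try v2 = false.
Try v6 = true.
(v4) alone gives v4 = true.
(v3) alone gives v3 = true.
(!v0) alone gives v0 = false.
(v5) alone gives v5 = true.
All clauses are satisfied.
A satisfying assignment: v0=false; v1=true; v2=false; v3=true; v4=true; v5=true; v6=true.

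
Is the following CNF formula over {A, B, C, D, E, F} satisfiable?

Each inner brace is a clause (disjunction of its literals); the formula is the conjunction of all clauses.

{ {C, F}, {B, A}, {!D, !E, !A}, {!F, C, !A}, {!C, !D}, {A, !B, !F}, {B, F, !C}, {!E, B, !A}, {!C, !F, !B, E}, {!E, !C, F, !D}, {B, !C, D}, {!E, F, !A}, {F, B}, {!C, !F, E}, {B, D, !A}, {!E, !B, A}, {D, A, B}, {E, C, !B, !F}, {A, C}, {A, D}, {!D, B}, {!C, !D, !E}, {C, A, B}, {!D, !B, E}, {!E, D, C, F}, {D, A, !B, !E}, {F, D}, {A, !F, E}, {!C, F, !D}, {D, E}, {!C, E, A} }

Yes, satisfiable

Branch on C: set C = true.
(!D) alone gives D = false.
(B) alone gives B = true.
(A) alone gives A = true.
(F) alone gives F = true.
(E) alone gives E = true.
This assignment satisfies each clause.
A satisfying assignment: A: true, B: true, C: true, D: false, E: true, F: true.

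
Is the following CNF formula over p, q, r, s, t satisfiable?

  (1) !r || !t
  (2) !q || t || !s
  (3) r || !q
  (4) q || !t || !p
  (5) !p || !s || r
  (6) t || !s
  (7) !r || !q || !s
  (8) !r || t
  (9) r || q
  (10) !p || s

Unsatisfiable

Try r = false.
Unit clause (!q) forces q = false.
That conflicts with the unit clause (q).
That branch fails; take r = true instead.
Unit clause (!t) forces t = false.
That conflicts with the unit clause (t).
Both values of r lead to a conflict.
No assignment satisfies every clause.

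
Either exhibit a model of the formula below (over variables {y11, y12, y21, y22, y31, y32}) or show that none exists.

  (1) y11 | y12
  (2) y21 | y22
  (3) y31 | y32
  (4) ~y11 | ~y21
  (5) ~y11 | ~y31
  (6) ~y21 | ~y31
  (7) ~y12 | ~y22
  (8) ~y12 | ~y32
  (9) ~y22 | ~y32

UNSATISFIABLE

Suppose y11 = 1.
The clause (~y21) is unit, so y21 = 0.
The clause (y22) is unit, so y22 = 1.
The clause (~y31) is unit, so y31 = 0.
The clause (y32) is unit, so y32 = 1.
That conflicts with the unit clause (~y32).
Backtrack on y11: now try y11 = 0.
The clause (y12) is unit, so y12 = 1.
The clause (~y22) is unit, so y22 = 0.
The clause (y21) is unit, so y21 = 1.
The clause (~y31) is unit, so y31 = 0.
The clause (y32) is unit, so y32 = 1.
That conflicts with the unit clause (~y32).
Neither y11 = 1 nor y11 = 0 works.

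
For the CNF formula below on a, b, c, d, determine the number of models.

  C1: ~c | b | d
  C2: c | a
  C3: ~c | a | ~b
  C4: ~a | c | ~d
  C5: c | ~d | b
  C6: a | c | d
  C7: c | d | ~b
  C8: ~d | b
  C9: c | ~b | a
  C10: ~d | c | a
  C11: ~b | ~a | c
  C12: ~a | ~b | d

There are 2^4 = 16 truth assignments over (a, b, c, d).
Check each against the 12 clauses (columns in the order a, b, c, d):
  F F F F  ✗ fails (c | a)
  F F F T  ✗ fails (c | a)
  F F T F  ✗ fails (~c | b | d)
  F F T T  ✗ fails (~d | b)
  F T F F  ✗ fails (c | a)
  F T F T  ✗ fails (c | a)
  F T T F  ✗ fails (~c | a | ~b)
  F T T T  ✗ fails (~c | a | ~b)
  T F F F  ✓ satisfies all
  T F F T  ✗ fails (~a | c | ~d)
  T F T F  ✗ fails (~c | b | d)
  T F T T  ✗ fails (~d | b)
  T T F F  ✗ fails (c | d | ~b)
  T T F T  ✗ fails (~a | c | ~d)
  T T T F  ✗ fails (~a | ~b | d)
  T T T T  ✓ satisfies all
2 of the 16 rows are models.

2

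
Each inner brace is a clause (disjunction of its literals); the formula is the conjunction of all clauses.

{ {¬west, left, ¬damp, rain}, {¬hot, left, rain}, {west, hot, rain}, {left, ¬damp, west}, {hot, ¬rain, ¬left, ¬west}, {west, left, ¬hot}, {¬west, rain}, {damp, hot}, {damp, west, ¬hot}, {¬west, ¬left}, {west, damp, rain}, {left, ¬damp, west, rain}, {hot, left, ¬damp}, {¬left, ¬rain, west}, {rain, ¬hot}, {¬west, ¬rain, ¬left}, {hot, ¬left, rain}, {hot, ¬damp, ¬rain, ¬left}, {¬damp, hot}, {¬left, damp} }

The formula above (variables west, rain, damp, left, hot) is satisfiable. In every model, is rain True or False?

True

Suppose rain = False.
From the singleton clause (¬west), west = False.
From the singleton clause (hot), hot = True.
That conflicts with the unit clause (¬hot).
So every satisfying assignment has rain = True.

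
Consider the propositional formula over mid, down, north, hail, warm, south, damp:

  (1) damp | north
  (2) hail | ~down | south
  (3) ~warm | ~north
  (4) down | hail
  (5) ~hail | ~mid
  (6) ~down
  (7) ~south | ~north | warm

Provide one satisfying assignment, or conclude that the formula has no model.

mid: 0,  down: 0,  north: 0,  hail: 1,  warm: 0,  south: 0,  damp: 1

The clause (~down) is unit, so down = 0.
The clause (hail) is unit, so hail = 1.
The clause (~mid) is unit, so mid = 0.
Branch on damp: set damp = 1.
Branch on warm: set warm = 0.
Branch on south: set south = 0.
No clause remains; north is free.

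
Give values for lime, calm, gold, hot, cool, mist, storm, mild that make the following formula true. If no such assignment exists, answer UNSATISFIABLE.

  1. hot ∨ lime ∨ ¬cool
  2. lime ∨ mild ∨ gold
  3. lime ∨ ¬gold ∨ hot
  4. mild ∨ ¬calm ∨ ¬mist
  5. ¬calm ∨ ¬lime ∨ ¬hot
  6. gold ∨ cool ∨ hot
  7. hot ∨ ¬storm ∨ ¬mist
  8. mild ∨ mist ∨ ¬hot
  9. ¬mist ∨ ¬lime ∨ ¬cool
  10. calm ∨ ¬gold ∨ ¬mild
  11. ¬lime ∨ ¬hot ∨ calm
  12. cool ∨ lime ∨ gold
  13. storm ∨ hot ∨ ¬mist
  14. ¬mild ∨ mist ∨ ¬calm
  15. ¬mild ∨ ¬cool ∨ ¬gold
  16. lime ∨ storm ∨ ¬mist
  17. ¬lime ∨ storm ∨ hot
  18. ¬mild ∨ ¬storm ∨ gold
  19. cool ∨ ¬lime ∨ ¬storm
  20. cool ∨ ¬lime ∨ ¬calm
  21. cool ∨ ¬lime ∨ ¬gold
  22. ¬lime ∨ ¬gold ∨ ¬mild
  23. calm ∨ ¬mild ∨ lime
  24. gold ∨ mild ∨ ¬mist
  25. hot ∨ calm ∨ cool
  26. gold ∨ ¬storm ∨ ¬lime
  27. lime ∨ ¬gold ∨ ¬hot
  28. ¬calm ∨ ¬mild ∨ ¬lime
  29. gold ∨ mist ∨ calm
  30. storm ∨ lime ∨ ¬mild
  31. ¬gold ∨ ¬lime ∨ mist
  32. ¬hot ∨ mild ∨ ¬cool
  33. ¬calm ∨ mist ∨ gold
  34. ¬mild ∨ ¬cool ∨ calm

UNSATISFIABLE

Try hot = True.
Try calm = False.
From the singleton clause (¬lime), lime = False.
From the singleton clause (¬mild), mild = False.
From the singleton clause (gold), gold = True.
But (¬gold) is also a unit clause — contradiction.
So calm must be the other value — set calm = True.
From the singleton clause (¬lime), lime = False.
From the singleton clause (¬gold), gold = False.
From the singleton clause (mild), mild = True.
From the singleton clause (cool), cool = True.
From the singleton clause (mist), mist = True.
From the singleton clause (storm), storm = True.
But (¬storm) is also a unit clause — contradiction.
Both values of calm lead to a conflict.
So hot must be the other value — set hot = False.
Try lime = True.
From the singleton clause (storm), storm = True.
From the singleton clause (¬mist), mist = False.
From the singleton clause (cool), cool = True.
From the singleton clause (gold), gold = True.
But (¬gold) is also a unit clause — contradiction.
So lime must be the other value — set lime = False.
From the singleton clause (¬cool), cool = False.
From the singleton clause (¬gold), gold = False.
But (gold) is also a unit clause — contradiction.
Both values of lime lead to a conflict.
Both values of hot lead to a conflict.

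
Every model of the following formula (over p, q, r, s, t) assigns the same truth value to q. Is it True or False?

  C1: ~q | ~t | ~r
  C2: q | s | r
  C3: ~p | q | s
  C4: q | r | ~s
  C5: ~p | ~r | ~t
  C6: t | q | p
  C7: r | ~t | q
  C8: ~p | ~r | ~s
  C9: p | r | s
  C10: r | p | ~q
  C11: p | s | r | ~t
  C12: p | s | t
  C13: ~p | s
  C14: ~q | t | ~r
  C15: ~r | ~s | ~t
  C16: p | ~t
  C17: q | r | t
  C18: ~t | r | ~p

Suppose q = 0.
Branch on s: set s = 1.
(r) alone gives r = 1.
(~p) alone gives p = 0.
(t) alone gives t = 1.
Now (~t) is unsatisfied and unit — conflict.
So s must be the other value — set s = 0.
(r) alone gives r = 1.
(~p) alone gives p = 0.
(t) alone gives t = 1.
Now (~t) is unsatisfied and unit — conflict.
Either choice for s ends in contradiction.
So every satisfying assignment has q = True.

True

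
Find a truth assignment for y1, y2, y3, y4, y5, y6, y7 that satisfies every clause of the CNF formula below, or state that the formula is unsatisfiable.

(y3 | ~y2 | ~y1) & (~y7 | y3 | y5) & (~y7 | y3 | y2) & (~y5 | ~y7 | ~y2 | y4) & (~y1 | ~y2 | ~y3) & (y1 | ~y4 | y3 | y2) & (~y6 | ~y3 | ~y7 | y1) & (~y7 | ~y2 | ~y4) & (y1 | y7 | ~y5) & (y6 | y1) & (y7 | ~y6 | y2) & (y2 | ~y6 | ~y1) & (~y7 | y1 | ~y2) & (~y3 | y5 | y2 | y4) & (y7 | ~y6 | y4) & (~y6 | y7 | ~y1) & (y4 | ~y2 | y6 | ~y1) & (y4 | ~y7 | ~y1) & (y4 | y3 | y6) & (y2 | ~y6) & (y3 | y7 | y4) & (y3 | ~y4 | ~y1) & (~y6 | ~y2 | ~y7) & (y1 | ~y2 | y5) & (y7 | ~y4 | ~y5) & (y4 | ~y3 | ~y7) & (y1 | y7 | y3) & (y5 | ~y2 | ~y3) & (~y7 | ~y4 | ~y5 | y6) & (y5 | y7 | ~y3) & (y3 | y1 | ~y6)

Suppose y6 = 0.
Unit clause (y1) forces y1 = 1.
Suppose y3 = 1.
Unit clause (~y2) forces y2 = 0.
Suppose y5 = 1.
Suppose y4 = 0.
Unit clause (~y7) forces y7 = 0.
This assignment satisfies each clause.

y1: 1, y2: 0, y3: 1, y4: 0, y5: 1, y6: 0, y7: 0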